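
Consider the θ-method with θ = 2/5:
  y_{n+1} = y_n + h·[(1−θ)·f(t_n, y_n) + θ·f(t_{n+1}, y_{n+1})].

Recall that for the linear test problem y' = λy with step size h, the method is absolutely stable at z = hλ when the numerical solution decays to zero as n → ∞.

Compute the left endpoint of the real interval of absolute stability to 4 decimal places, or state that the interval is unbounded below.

left endpoint -10.0000.

Set f=λy, z=hλ:
  y_{n+1} = y_n + z·[3/5·y_n + 2/5·y_{n+1}] ⇒ (1 − 2/5z)y_{n+1} = (1 + 3/5z)y_n
  so R(z) = (1 + 3/5z)/(1 − 2/5z).

Solve |R(x)|<1 on ℝ⁻.
x=-1.36: |R|=0.1192
R=−1: 1+3/5x = −1+2/5x ⇒ -1/5x=2 ⇒ x=2/(-1/5)=-10.0000
Confirm numerically:
  x=-9.941: |R|=0.99763 <1
  x=-9.470: |R|=0.97786 <1
  x=-5.216: |R|=0.68999 <1
  x=-10.443: |R|=1.01711 >1
  x=-10.348: |R|=1.01354 >1
So |R|<1 on (-10.0000, 0).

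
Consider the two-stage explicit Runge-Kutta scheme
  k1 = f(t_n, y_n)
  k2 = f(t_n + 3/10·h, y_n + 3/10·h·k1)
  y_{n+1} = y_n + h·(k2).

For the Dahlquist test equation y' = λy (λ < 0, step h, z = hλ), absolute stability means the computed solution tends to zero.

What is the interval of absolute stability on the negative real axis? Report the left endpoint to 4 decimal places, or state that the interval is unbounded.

Test eqn y'=λy, z=hλ:
  k1=λy_n ⇒ h·k1=z·y_n;  k2=λ(1+3/10z)y_n ⇒ h·k2=z(1+3/10z)y_n
  y_{n+1}/y_n = 1 + z(1+3/10z) = 1 + z + 3/10z²
  R(z) = 1 + z + 3/10z².

Solve |R(x)|<1 on ℝ⁻.
x=-1.78: |R|=0.1705
R=1: x+3/10x²=0 ⇒ x=−10/3=-3.3333; min R=1−1/(4·3/10)=0.1667>−1
Confirm numerically:
  x=-3.274: |R|=0.94172 <1
  x=-3.240: |R|=0.90928 <1
  x=-3.010: |R|=0.70803 <1
  x=-3.529: |R|=1.20715 >1
  x=-3.455: |R|=1.12611 >1
  x=-3.442: |R|=1.11221 >1
So |R|<1 on (-3.3333, 0).

(-3.3333, 0).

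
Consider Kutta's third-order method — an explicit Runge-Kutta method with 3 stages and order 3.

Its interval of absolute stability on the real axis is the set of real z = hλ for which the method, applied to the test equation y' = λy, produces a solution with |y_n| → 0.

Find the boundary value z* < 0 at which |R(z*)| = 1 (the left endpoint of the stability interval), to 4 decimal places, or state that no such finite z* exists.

z* = -2.5127.

On y'=λy, z=hλ:
  order 3, 3-stage ⇒ R(z)=1+z+z^2/2+z^3/6
  (e.g. R(-1.04)=0.31332, |R|=0.31332)

Need |R(x)|<1, x<0.
x=-1.04: |R|=0.3133
|R(-2)|=0.3333 |R(-1.8)|=0.1520 |R(-0.53)|=0.5856
Bisect:
  x_lo=-3.1095 |R|=2.2860  x_hi=-0.3012 |R|=0.7396
  mid=-1.70533 |R|=0.07781 →hi
  mid=-2.40742 |R|=0.83502 →hi
  mid=-2.75846 |R|=1.45215 →lo
  mid=-2.58294 |R|=1.11920 →lo
  mid=-2.49518 |R|=0.97135 →hi
  mid=-2.53906 |R|=1.04379 →lo
  mid=-2.51712 |R|=1.00721 →lo
  mid=-2.50615 |R|=0.98919 →hi
  ...
  [-2.51283,-2.51266] ⇒ x*=-2.5127
So |R|<1 on (-2.5127, 0).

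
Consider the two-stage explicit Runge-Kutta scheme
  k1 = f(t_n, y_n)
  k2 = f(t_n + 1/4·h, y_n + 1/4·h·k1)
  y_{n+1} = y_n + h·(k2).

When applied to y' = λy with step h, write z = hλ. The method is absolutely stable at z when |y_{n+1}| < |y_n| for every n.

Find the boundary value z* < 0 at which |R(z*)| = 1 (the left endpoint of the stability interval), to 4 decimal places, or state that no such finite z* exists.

left endpoint -4.0000.

Set f=λy, z=hλ:
  k1=λy_n ⇒ h·k1=z·y_n;  k2=λ(1+1/4z)y_n ⇒ h·k2=z(1+1/4z)y_n
  y_{n+1}/y_n = 1 + z(1+1/4z) = 1 + z + 1/4z²
  R(z) = 1 + z + 1/4z².

Solve |R(x)|<1 on ℝ⁻.
x=-0.81: |R|=0.3540
R=1: x+1/4x²=0 ⇒ x=−4=-4.0000; min R=1−1/(4·1/4)=0.0000>−1
Confirm numerically:
  x=-3.901: |R|=0.90345 <1
  x=-3.357: |R|=0.46036 <1
  x=-2.992: |R|=0.24602 <1
  x=-2.783: |R|=0.15327 <1
  x=-4.497: |R|=1.55875 >1
  x=-4.149: |R|=1.15455 >1
  x=-4.134: |R|=1.13849 >1
Interval (-4.0000, 0).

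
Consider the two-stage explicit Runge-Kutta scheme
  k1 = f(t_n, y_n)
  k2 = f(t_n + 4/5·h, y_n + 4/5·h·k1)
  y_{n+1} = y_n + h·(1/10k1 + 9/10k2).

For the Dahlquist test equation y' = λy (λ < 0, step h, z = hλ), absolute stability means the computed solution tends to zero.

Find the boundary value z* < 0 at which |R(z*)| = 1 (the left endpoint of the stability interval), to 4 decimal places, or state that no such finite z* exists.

left endpoint -1.3889.

With y'=λy (z=hλ):
  k1=λy_n ⇒ h·k1=z·y_n;  k2=λ(1+4/5z)y_n ⇒ h·k2=z(1+4/5z)y_n
  y_{n+1}/y_n = 1 + 1/10z + 9/10z(1+4/5z) = 1 + z + 18/25z²
  Hence R(z) = 1 + z + 18/25z².

Find x<0 with |R(x)|<1.
x=-0.86: |R|=0.6725
R=1: x+18/25x²=0 ⇒ x=−25/18=-1.3889; min R=1−1/(4·18/25)=0.6528>−1
Confirm numerically:
  x=-1.305: |R|=0.92118 <1
  x=-1.275: |R|=0.89545 <1
  x=-1.205: |R|=0.84046 <1
  x=-0.947: |R|=0.69870 <1
  x=-1.947: |R|=1.78238 >1
  x=-1.783: |R|=1.50594 >1
  x=-1.774: |R|=1.49189 >1
So |R|<1 on (-1.3889, 0).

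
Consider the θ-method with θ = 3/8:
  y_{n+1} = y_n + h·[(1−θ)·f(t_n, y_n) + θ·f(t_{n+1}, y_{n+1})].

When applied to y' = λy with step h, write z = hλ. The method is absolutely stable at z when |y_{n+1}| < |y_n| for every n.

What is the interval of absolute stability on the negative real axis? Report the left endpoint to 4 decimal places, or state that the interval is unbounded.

Test eqn y'=λy, z=hλ:
  y_{n+1} = y_n + z·[5/8·y_n + 3/8·y_{n+1}] ⇒ (1 − 3/8z)y_{n+1} = (1 + 5/8z)y_n
  so R(z) = (1 + 5/8z)/(1 − 3/8z).

Boundary: |R(x)|=1, x<0.
x=-1.05: |R|=0.2466
R=−1: 1+5/8x = −1+3/8x ⇒ -1/4x=2 ⇒ x=2/(-1/4)=-8.0000
Confirm numerically:
  x=-6.112: |R|=0.85662 <1
  x=-5.281: |R|=0.77192 <1
  x=-4.454: |R|=0.66801 <1
  x=-8.584: |R|=1.03461 >1
  x=-8.348: |R|=1.02106 >1
  x=-8.070: |R|=1.00435 >1
Stable set (-8.0000, 0).

z∈(-8.0000,0).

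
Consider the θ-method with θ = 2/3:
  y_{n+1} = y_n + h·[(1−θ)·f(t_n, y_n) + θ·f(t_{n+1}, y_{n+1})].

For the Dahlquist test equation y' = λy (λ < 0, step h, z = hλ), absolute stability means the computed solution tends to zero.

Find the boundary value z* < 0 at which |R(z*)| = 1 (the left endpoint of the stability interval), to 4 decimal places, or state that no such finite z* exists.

On y'=λy, z=hλ:
  y_{n+1} = y_n + z·[1/3·y_n + 2/3·y_{n+1}] ⇒ (1 − 2/3z)y_{n+1} = (1 + 1/3z)y_n
  Hence R(z) = (1 + 1/3z)/(1 − 2/3z).

Solve |R(x)|<1 on ℝ⁻.
x=-0.38: |R|=0.6968
x=-2: |R|=0.1429
x=-10: |R|=0.3043
x=-100: |R|=0.4778
θ=2/3≥1/2 ⇒ |1+1/3x|<|1−2/3x| ∀x<0 ⇒ interval (−∞,0).

unbounded; (−∞, 0).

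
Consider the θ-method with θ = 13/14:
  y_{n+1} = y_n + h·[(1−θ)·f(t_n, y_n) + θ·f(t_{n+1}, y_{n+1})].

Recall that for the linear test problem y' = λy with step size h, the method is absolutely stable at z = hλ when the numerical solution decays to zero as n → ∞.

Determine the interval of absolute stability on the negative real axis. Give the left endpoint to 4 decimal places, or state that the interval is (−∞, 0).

(−∞, 0) — no finite endpoint.

On y'=λy, z=hλ:
  y_{n+1} = y_n + z·[1/14·y_n + 13/14·y_{n+1}] ⇒ (1 − 13/14z)y_{n+1} = (1 + 1/14z)y_n
  ⇒ R(z) = (1 + 1/14z)/(1 − 13/14z).

Need |R(x)|<1, x<0.
x=-1.43: |R|=0.3857
x=-2: |R|=0.3000
x=-10: |R|=0.0278
x=-100: |R|=0.0654
θ=13/14≥1/2 ⇒ |1+1/14x|<|1−13/14x| ∀x<0 ⇒ interval (−∞,0).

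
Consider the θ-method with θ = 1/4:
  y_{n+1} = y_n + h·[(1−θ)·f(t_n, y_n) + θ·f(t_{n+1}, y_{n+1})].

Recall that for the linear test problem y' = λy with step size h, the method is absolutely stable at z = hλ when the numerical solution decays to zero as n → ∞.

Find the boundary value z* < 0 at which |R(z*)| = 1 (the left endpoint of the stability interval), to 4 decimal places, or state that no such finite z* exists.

Test eqn y'=λy, z=hλ:
  y_{n+1} = y_n + z·[3/4·y_n + 1/4·y_{n+1}] ⇒ (1 − 1/4z)y_{n+1} = (1 + 3/4z)y_n
  R(z) = (1 + 3/4z)/(1 − 1/4z).

Solve |R(x)|<1 on ℝ⁻.
x=-1.37: |R|=0.0205
R=−1: 1+3/4x = −1+1/4x ⇒ -1/2x=2 ⇒ x=2/(-1/2)=-4.0000
Confirm numerically:
  x=-3.449: |R|=0.85206 <1
  x=-2.918: |R|=0.68719 <1
  x=-1.977: |R|=0.32307 <1
  x=-4.511: |R|=1.12008 >1
  x=-4.202: |R|=1.04926 >1
Interval (-4.0000, 0).

z* = -4.0000.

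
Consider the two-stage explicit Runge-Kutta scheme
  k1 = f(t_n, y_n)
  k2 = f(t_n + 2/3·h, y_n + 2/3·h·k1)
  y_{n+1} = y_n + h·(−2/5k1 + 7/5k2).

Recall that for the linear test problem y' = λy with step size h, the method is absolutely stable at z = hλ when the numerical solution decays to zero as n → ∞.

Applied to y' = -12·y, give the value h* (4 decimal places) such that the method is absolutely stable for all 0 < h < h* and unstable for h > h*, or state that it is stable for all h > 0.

(-1.0714,0); λ=-12 ⇒ h* = (15/14)/12 = 0.0893.

With y'=λy (z=hλ):
  k1=λy_n ⇒ h·k1=z·y_n;  k2=λ(1+2/3z)y_n ⇒ h·k2=z(1+2/3z)y_n
  y_{n+1}/y_n = 1 − 2/5z + 7/5z(1+2/3z) = 1 + z + 14/15z²
  so R(z) = 1 + z + 14/15z².

Solve |R(x)|<1 on ℝ⁻.
x=-1.32: |R|=1.3062
R=1: x+14/15x²=0 ⇒ x=−15/14=-1.0714; min R=1−1/(4·14/15)=0.7321>−1
Confirm numerically:
  x=-0.734: |R|=0.76884 <1
  x=-0.598: |R|=0.73576 <1
  x=-0.429: |R|=0.74277 <1
  x=-1.475: |R|=1.55558 >1
  x=-1.441: |R|=1.49705 >1
Interval (-1.0714, 0).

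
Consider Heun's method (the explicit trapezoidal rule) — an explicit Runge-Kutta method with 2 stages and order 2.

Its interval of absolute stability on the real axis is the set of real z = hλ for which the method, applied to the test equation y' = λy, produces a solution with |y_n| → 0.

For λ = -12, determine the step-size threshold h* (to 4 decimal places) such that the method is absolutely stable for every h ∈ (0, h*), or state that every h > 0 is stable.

(-2.0000,0); λ=-12 ⇒ h* = 0.1667.

Set f=λy, z=hλ:
  order 2, 2-stage ⇒ R(z)=1+z+z^2/2
  (e.g. R(-1.62)=0.69220, |R|=0.69220)

Find x<0 with |R(x)|<1.
x=-1.62: |R|=0.6922
|R(-1.83)|=0.8445 |R(-1.78)|=0.8042 |R(-1.48)|=0.6152
Bisect:
  x_lo=-2.4654 |R|=1.5738  x_hi=-0.1188 |R|=0.8882
  mid=-1.29215 |R|=0.54267 →hi
  mid=-1.87879 |R|=0.88614 →hi
  mid=-2.17212 |R|=1.18693 →lo
  mid=-2.02546 |R|=1.02578 →lo
  mid=-1.95213 |R|=0.95327 →hi
  mid=-1.98879 |R|=0.98885 →hi
  mid=-2.00712 |R|=1.00715 →lo
  mid=-1.99796 |R|=0.99796 →hi
  ...
  [-2.00011,-1.99996] ⇒ x*=-2.0000
Interval (-2.0000, 0).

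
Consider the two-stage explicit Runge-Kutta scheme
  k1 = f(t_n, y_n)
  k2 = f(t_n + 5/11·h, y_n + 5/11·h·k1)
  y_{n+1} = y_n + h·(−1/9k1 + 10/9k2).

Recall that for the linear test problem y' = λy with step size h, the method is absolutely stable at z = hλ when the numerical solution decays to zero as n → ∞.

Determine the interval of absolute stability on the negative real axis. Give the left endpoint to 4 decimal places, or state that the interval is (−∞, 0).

z∈(-1.9800,0).

On y'=λy, z=hλ:
  k1=λy_n ⇒ h·k1=z·y_n;  k2=λ(1+5/11z)y_n ⇒ h·k2=z(1+5/11z)y_n
  y_{n+1}/y_n = 1 − 1/9z + 10/9z(1+5/11z) = 1 + z + 50/99z²
  ⇒ R(z) = 1 + z + 50/99z².

Boundary: |R(x)|=1, x<0.
x=-1.16: |R|=0.5196
R=1: x+50/99x²=0 ⇒ x=−99/50=-1.9800; min R=1−1/(4·50/99)=0.5050>−1
Confirm numerically:
  x=-1.886: |R|=0.91046 <1
  x=-1.844: |R|=0.87334 <1
  x=-1.833: |R|=0.86391 <1
  x=-1.488: |R|=0.63025 <1
  x=-2.314: |R|=1.39034 >1
  x=-2.185: |R|=1.22622 >1
Interval (-1.9800, 0).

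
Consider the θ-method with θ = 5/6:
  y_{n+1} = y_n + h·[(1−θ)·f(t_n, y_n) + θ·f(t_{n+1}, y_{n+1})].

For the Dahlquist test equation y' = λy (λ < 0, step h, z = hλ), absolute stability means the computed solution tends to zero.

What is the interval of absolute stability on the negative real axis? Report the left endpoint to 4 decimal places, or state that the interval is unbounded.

Test eqn y'=λy, z=hλ:
  y_{n+1} = y_n + z·[1/6·y_n + 5/6·y_{n+1}] ⇒ (1 − 5/6z)y_{n+1} = (1 + 1/6z)y_n
  ⇒ R(z) = (1 + 1/6z)/(1 − 5/6z).

Boundary: |R(x)|=1, x<0.
x=-0.52: |R|=0.6372
x=-2: |R|=0.2500
x=-10: |R|=0.0714
x=-100: |R|=0.1858
θ=5/6≥1/2 ⇒ |1+1/6x|<|1−5/6x| ∀x<0 ⇒ stable on all of ℝ⁻.

(−∞, 0) — no finite endpoint.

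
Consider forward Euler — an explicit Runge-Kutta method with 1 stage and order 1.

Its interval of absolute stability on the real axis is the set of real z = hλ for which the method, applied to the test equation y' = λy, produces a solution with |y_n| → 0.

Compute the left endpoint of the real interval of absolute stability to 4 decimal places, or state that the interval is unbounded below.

Set f=λy, z=hλ:
  order 1, 1-stage ⇒ R(z)=1+z
  (e.g. R(-1.15)=-0.15000, |R|=0.15000)

Boundary: |R(x)|=1, x<0.
x=-1.15: |R|=0.1500
|R(-2.18)|=1.1800 |R(-1.49)|=0.4900 |R(-1.32)|=0.3200
Bisect:
  x_lo=-2.7841 |R|=1.7841  x_hi=-0.2678 |R|=0.7322
  mid=-1.52599 |R|=0.52599 →hi
  mid=-2.15507 |R|=1.15507 →lo
  mid=-1.84053 |R|=0.84053 →hi
  mid=-1.99780 |R|=0.99780 →hi
  mid=-2.07643 |R|=1.07643 →lo
  mid=-2.03712 |R|=1.03712 →lo
  mid=-2.01746 |R|=1.01746 →lo
  mid=-2.00763 |R|=1.00763 →lo
  mid=-2.00271 |R|=1.00271 →lo
  ...
  [-2.00010,-1.99995] ⇒ x*=-2.0000
Interval (-2.0000, 0).

left endpoint -2.0000.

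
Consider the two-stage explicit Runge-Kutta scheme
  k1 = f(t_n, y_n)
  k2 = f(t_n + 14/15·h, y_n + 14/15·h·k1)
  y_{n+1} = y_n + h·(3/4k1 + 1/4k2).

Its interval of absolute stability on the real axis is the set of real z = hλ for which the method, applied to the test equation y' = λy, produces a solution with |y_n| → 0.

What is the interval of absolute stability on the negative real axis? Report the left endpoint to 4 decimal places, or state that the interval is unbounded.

Set f=λy, z=hλ:
  k1=λy_n ⇒ h·k1=z·y_n;  k2=λ(1+14/15z)y_n ⇒ h·k2=z(1+14/15z)y_n
  y_{n+1}/y_n = 1 + 3/4z + 1/4z(1+14/15z) = 1 + z + 7/30z²
  R(z) = 1 + z + 7/30z².

Solve |R(x)|<1 on ℝ⁻.
x=-1.6: |R|=0.0027
R=1: x+7/30x²=0 ⇒ x=−30/7=-4.2857; min R=1−1/(4·7/30)=-0.0714>−1
Confirm numerically:
  x=-3.356: |R|=0.27197 <1
  x=-3.317: |R|=0.25025 <1
  x=-2.905: |R|=0.06411 <1
  x=-4.554: |R|=1.28508 >1
  x=-4.440: |R|=1.15984 >1
So |R|<1 on (-4.2857, 0).

z∈(-4.2857,0).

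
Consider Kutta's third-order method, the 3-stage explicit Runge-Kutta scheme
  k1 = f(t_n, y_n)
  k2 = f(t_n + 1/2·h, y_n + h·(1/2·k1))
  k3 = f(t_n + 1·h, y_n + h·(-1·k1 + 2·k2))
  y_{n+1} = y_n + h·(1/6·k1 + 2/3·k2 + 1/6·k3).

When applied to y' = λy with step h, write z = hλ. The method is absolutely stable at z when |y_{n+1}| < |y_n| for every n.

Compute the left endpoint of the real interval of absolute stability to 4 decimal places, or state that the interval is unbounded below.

On y'=λy, z=hλ:
  order 3, 3-stage ⇒ R(z)=1+z+z^2/2+z^3/6
  (e.g. R(-1.07)=0.29828, |R|=0.29828)

Solve |R(x)|<1 on ℝ⁻.
x=-1.07: |R|=0.2983
|R(-1.15)|=0.2578 |R(-0.89)|=0.3886 |R(-0.75)|=0.4609
Bisect:
  x_lo=-3.2452 |R|=2.6756  x_hi=-0.2212 |R|=0.8015
  mid=-1.73319 |R|=0.09895 →hi
  mid=-2.48920 |R|=0.96170 →hi
  mid=-2.86721 |R|=1.68526 →lo
  mid=-2.67820 |R|=1.29351 →lo
  mid=-2.58370 |R|=1.12053 →lo
  mid=-2.53645 |R|=1.03940 →lo
  mid=-2.51283 |R|=1.00013 →lo
  mid=-2.50101 |R|=0.98081 →hi
  ...
  [-2.51283,-2.51264] ⇒ x*=-2.5127
Interval (-2.5127, 0).

z* = -2.5127.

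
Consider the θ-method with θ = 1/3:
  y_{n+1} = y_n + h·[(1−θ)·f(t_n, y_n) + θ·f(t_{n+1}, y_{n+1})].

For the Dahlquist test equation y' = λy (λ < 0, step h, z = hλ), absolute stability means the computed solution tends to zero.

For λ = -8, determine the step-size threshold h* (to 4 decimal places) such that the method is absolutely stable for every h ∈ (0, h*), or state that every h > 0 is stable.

With y'=λy (z=hλ):
  y_{n+1} = y_n + z·[2/3·y_n + 1/3·y_{n+1}] ⇒ (1 − 1/3z)y_{n+1} = (1 + 2/3z)y_n
  R(z) = (1 + 2/3z)/(1 − 1/3z).

Find x<0 with |R(x)|<1.
x=-0.48: |R|=0.5862
R=−1: 1+2/3x = −1+1/3x ⇒ -1/3x=2 ⇒ x=2/(-1/3)=-6.0000
Confirm numerically:
  x=-5.754: |R|=0.97190 <1
  x=-5.703: |R|=0.96587 <1
  x=-4.361: |R|=0.77734 <1
  x=-6.063: |R|=1.00695 >1
  x=-6.055: |R|=1.00607 >1
Stable set (-6.0000, 0).

(-6.0000,0); λ=-8 ⇒ h* = (6)/8 = 0.7500.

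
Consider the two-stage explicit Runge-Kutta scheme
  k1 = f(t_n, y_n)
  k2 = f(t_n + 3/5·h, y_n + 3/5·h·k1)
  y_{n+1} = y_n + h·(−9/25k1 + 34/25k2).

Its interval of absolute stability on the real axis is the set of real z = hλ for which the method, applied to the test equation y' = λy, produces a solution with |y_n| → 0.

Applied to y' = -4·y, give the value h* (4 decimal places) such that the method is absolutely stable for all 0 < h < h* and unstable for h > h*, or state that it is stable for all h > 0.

(-1.2255,0); λ=-4 ⇒ h* = (125/102)/4 = 0.3064.

Test eqn y'=λy, z=hλ:
  k1=λy_n ⇒ h·k1=z·y_n;  k2=λ(1+3/5z)y_n ⇒ h·k2=z(1+3/5z)y_n
  y_{n+1}/y_n = 1 − 9/25z + 34/25z(1+3/5z) = 1 + z + 102/125z²
  R(z) = 1 + z + 102/125z².

Boundary: |R(x)|=1, x<0.
x=-0.6: |R|=0.6938
R=1: x+102/125x²=0 ⇒ x=−125/102=-1.2255; min R=1−1/(4·102/125)=0.6936>−1
Confirm numerically:
  x=-0.997: |R|=0.81411 <1
  x=-0.969: |R|=0.79719 <1
  x=-0.879: |R|=0.75148 <1
  x=-0.801: |R|=0.72255 <1
  x=-1.644: |R|=1.56143 >1
  x=-1.632: |R|=1.54135 >1
Stable set (-1.2255, 0).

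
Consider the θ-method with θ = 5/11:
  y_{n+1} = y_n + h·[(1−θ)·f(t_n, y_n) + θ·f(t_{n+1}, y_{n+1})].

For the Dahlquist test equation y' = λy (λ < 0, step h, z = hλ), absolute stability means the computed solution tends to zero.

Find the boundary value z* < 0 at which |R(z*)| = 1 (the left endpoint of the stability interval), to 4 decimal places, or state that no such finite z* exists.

On y'=λy, z=hλ:
  y_{n+1} = y_n + z·[6/11·y_n + 5/11·y_{n+1}] ⇒ (1 − 5/11z)y_{n+1} = (1 + 6/11z)y_n
  so R(z) = (1 + 6/11z)/(1 − 5/11z).

Need |R(x)|<1, x<0.
x=-1.1: |R|=0.2667
R=−1: 1+6/11x = −1+5/11x ⇒ -1/11x=2 ⇒ x=2/(-1/11)=-22.0000
Confirm numerically:
  x=-14.615: |R|=0.91216 <1
  x=-12.679: |R|=0.87471 <1
  x=-12.207: |R|=0.86405 <1
  x=-22.435: |R|=1.00353 >1
  x=-22.248: |R|=1.00203 >1
  x=-22.043: |R|=1.00035 >1
So |R|<1 on (-22.0000, 0).

z* = -22.0000.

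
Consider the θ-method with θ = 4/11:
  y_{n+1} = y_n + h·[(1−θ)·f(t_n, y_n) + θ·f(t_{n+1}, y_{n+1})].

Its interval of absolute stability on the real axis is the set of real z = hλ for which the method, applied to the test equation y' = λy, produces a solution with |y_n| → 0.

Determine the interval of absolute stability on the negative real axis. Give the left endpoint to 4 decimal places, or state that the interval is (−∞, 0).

Test eqn y'=λy, z=hλ:
  y_{n+1} = y_n + z·[7/11·y_n + 4/11·y_{n+1}] ⇒ (1 − 4/11z)y_{n+1} = (1 + 7/11z)y_n
  ⇒ R(z) = (1 + 7/11z)/(1 − 4/11z).

Solve |R(x)|<1 on ℝ⁻.
x=-1.07: |R|=0.2297
R=−1: 1+7/11x = −1+4/11x ⇒ -3/11x=2 ⇒ x=2/(-3/11)=-7.3333
Confirm numerically:
  x=-6.687: |R|=0.94863 <1
  x=-6.505: |R|=0.93287 <1
  x=-4.134: |R|=0.65144 <1
  x=-2.959: |R|=0.42534 <1
  x=-7.807: |R|=1.03365 >1
  x=-7.666: |R|=1.02395 >1
  x=-7.389: |R|=1.00412 >1
Interval (-7.3333, 0).

z∈(-7.3333,0).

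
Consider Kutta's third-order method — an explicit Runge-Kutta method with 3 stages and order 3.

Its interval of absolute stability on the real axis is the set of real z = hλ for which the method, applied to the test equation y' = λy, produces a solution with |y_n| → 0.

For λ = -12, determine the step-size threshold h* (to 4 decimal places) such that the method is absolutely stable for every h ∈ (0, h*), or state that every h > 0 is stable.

Set f=λy, z=hλ:
  order 3, 3-stage ⇒ R(z)=1+z+z^2/2+z^3/6
  (e.g. R(-1.3)=0.17883, |R|=0.17883)

Find x<0 with |R(x)|<1.
x=-1.3: |R|=0.1788
|R(-2.26)|=0.6301 |R(-2.02)|=0.3535 |R(-0.72)|=0.4770
Bisect:
  x_lo=-3.4046 |R|=3.1862  x_hi=-0.1176 |R|=0.8890
  mid=-1.76110 |R|=0.12070 →hi
  mid=-2.58284 |R|=1.11902 →lo
  mid=-2.17197 |R|=0.52094 →hi
  mid=-2.37740 |R|=0.79091 →hi
  mid=-2.48012 |R|=0.94716 →hi
  mid=-2.53148 |R|=1.03107 →lo
  mid=-2.50580 |R|=0.98862 →hi
  mid=-2.51864 |R|=1.00972 →lo
  mid=-2.51222 |R|=0.99914 →hi
  mid=-2.51543 |R|=1.00442 →lo
  ...
  [-2.51282,-2.51262] ⇒ x*=-2.5127
So |R|<1 on (-2.5127, 0).

(-2.5127,0); λ=-12 ⇒ h* = 0.2094.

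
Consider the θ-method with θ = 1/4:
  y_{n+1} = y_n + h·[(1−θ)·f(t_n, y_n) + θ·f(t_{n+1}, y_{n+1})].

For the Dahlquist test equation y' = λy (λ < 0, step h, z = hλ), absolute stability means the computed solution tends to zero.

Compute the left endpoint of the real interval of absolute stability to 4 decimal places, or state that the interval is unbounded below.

z* = -4.0000.

On y'=λy, z=hλ:
  y_{n+1} = y_n + z·[3/4·y_n + 1/4·y_{n+1}] ⇒ (1 − 1/4z)y_{n+1} = (1 + 3/4z)y_n
  Hence R(z) = (1 + 3/4z)/(1 − 1/4z).

Solve |R(x)|<1 on ℝ⁻.
x=-1.18: |R|=0.0888
R=−1: 1+3/4x = −1+1/4x ⇒ -1/2x=2 ⇒ x=2/(-1/2)=-4.0000
Confirm numerically:
  x=-3.901: |R|=0.97494 <1
  x=-3.634: |R|=0.90411 <1
  x=-2.455: |R|=0.52130 <1
  x=-2.266: |R|=0.44654 <1
  x=-4.422: |R|=1.10021 >1
  x=-4.338: |R|=1.08107 >1
  x=-4.190: |R|=1.04640 >1
Interval (-4.0000, 0).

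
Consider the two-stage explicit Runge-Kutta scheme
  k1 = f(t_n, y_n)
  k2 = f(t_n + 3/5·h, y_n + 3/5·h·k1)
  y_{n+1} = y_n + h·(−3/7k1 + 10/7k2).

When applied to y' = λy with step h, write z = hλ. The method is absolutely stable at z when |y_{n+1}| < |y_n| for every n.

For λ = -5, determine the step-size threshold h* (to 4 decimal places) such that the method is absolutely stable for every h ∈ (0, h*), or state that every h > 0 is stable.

With y'=λy (z=hλ):
  k1=λy_n ⇒ h·k1=z·y_n;  k2=λ(1+3/5z)y_n ⇒ h·k2=z(1+3/5z)y_n
  y_{n+1}/y_n = 1 − 3/7z + 10/7z(1+3/5z) = 1 + z + 6/7z²
  R(z) = 1 + z + 6/7z².

Find x<0 with |R(x)|<1.
x=-1.45: |R|=1.3521
R=1: x+6/7x²=0 ⇒ x=−7/6=-1.1667; min R=1−1/(4·6/7)=0.7083>−1
Confirm numerically:
  x=-1.106: |R|=0.94249 <1
  x=-1.004: |R|=0.86001 <1
  x=-0.885: |R|=0.78634 <1
  x=-0.506: |R|=0.71346 <1
  x=-1.737: |R|=1.84914 >1
  x=-1.465: |R|=1.37462 >1
  x=-1.412: |R|=1.29692 >1
So |R|<1 on (-1.1667, 0).

(-1.1667,0); λ=-5 ⇒ h* = (7/6)/5 = 0.2333.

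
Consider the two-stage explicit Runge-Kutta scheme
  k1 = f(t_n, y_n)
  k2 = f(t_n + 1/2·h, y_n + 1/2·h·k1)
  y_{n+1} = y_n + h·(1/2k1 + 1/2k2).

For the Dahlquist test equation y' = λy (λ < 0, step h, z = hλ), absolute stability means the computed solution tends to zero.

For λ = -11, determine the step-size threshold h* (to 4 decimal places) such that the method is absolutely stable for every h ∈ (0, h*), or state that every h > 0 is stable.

On y'=λy, z=hλ:
  k1=λy_n ⇒ h·k1=z·y_n;  k2=λ(1+1/2z)y_n ⇒ h·k2=z(1+1/2z)y_n
  y_{n+1}/y_n = 1 + 1/2z + 1/2z(1+1/2z) = 1 + z + 1/4z²
  so R(z) = 1 + z + 1/4z².

Solve |R(x)|<1 on ℝ⁻.
x=-1.59: |R|=0.0420
R=1: x+1/4x²=0 ⇒ x=−4=-4.0000; min R=1−1/(4·1/4)=0.0000>−1
Confirm numerically:
  x=-2.909: |R|=0.20657 <1
  x=-2.865: |R|=0.18706 <1
  x=-2.126: |R|=0.00397 <1
  x=-1.779: |R|=0.01221 <1
  x=-4.545: |R|=1.61926 >1
  x=-4.362: |R|=1.39476 >1
  x=-4.167: |R|=1.17397 >1
Stable set (-4.0000, 0).

(-4.0000,0); λ=-11 ⇒ h* = (4)/11 = 0.3636.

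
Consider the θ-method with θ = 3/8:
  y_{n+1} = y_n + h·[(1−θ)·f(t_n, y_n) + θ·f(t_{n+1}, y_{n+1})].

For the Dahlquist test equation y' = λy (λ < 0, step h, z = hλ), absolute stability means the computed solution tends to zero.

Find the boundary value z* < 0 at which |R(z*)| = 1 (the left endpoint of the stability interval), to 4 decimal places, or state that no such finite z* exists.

left endpoint -8.0000.

With y'=λy (z=hλ):
  y_{n+1} = y_n + z·[5/8·y_n + 3/8·y_{n+1}] ⇒ (1 − 3/8z)y_{n+1} = (1 + 5/8z)y_n
  R(z) = (1 + 5/8z)/(1 − 3/8z).

Need |R(x)|<1, x<0.
x=-1.64: |R|=0.0155
R=−1: 1+5/8x = −1+3/8x ⇒ -1/4x=2 ⇒ x=2/(-1/4)=-8.0000
Confirm numerically:
  x=-7.389: |R|=0.95949 <1
  x=-6.827: |R|=0.91763 <1
  x=-5.822: |R|=0.82895 <1
  x=-3.687: |R|=0.54745 <1
  x=-8.410: |R|=1.02468 >1
  x=-8.089: |R|=1.00552 >1
Stable set (-8.0000, 0).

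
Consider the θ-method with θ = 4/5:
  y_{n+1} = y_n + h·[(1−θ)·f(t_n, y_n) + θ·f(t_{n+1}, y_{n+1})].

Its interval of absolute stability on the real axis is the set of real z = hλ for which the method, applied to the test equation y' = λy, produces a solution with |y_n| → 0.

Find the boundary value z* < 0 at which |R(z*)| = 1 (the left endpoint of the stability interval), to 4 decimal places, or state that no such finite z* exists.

unbounded; (−∞, 0).

On y'=λy, z=hλ:
  y_{n+1} = y_n + z·[1/5·y_n + 4/5·y_{n+1}] ⇒ (1 − 4/5z)y_{n+1} = (1 + 1/5z)y_n
  so R(z) = (1 + 1/5z)/(1 − 4/5z).

Solve |R(x)|<1 on ℝ⁻.
x=-1.2: |R|=0.3878
x=-2: |R|=0.2308
x=-10: |R|=0.1111
x=-100: |R|=0.2346
θ=4/5≥1/2 ⇒ |1+1/5x|<|1−4/5x| ∀x<0 ⇒ interval (−∞,0).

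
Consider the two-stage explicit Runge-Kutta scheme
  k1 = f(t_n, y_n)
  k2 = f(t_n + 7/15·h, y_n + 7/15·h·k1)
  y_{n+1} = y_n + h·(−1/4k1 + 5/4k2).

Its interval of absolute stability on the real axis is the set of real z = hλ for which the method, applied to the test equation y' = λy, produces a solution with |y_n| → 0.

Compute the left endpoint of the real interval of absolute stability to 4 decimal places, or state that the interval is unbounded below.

z* = -1.7143.

Set f=λy, z=hλ:
  k1=λy_n ⇒ h·k1=z·y_n;  k2=λ(1+7/15z)y_n ⇒ h·k2=z(1+7/15z)y_n
  y_{n+1}/y_n = 1 − 1/4z + 5/4z(1+7/15z) = 1 + z + 7/12z²
  Hence R(z) = 1 + z + 7/12z².

Need |R(x)|<1, x<0.
x=-1.36: |R|=0.7189
R=1: x+7/12x²=0 ⇒ x=−12/7=-1.7143; min R=1−1/(4·7/12)=0.5714>−1
Confirm numerically:
  x=-1.473: |R|=0.79268 <1
  x=-1.085: |R|=0.60171 <1
  x=-1.064: |R|=0.59639 <1
  x=-0.950: |R|=0.57646 <1
  x=-2.043: |R|=1.39175 >1
  x=-1.903: |R|=1.20949 >1
So |R|<1 on (-1.7143, 0).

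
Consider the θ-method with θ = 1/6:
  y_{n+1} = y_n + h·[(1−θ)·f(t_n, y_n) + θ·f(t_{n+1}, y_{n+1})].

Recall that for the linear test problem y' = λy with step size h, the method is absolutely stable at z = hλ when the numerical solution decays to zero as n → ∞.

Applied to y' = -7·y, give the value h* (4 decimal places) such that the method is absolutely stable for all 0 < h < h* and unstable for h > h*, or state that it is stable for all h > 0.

With y'=λy (z=hλ):
  y_{n+1} = y_n + z·[5/6·y_n + 1/6·y_{n+1}] ⇒ (1 − 1/6z)y_{n+1} = (1 + 5/6z)y_n
  ⇒ R(z) = (1 + 5/6z)/(1 − 1/6z).

Need |R(x)|<1, x<0.
x=-0.97: |R|=0.1650
R=−1: 1+5/6x = −1+1/6x ⇒ -2/3x=2 ⇒ x=2/(-2/3)=-3.0000
Confirm numerically:
  x=-2.187: |R|=0.60278 <1
  x=-2.082: |R|=0.54566 <1
  x=-1.664: |R|=0.30271 <1
  x=-1.484: |R|=0.18974 <1
  x=-3.500: |R|=1.21053 >1
  x=-3.450: |R|=1.19048 >1
  x=-3.203: |R|=1.08823 >1
So |R|<1 on (-3.0000, 0).

(-3.0000,0); λ=-7 ⇒ h* = (3)/7 = 0.4286.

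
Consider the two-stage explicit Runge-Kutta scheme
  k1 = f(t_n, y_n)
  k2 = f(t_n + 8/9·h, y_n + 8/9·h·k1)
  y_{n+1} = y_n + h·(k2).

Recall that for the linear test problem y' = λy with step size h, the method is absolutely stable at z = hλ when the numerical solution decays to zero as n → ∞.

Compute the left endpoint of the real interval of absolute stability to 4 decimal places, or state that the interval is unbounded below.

On y'=λy, z=hλ:
  k1=λy_n ⇒ h·k1=z·y_n;  k2=λ(1+8/9z)y_n ⇒ h·k2=z(1+8/9z)y_n
  y_{n+1}/y_n = 1 + z(1+8/9z) = 1 + z + 8/9z²
  so R(z) = 1 + z + 8/9z².

Need |R(x)|<1, x<0.
x=-1.5: |R|=1.5000
R=1: x+8/9x²=0 ⇒ x=−9/8=-1.1250; min R=1−1/(4·8/9)=0.7188>−1
Confirm numerically:
  x=-1.100: |R|=0.97556 <1
  x=-0.708: |R|=0.73757 <1
  x=-0.630: |R|=0.72280 <1
  x=-0.457: |R|=0.72864 <1
  x=-1.469: |R|=1.44919 >1
  x=-1.324: |R|=1.23420 >1
Stable set (-1.1250, 0).

left endpoint -1.1250.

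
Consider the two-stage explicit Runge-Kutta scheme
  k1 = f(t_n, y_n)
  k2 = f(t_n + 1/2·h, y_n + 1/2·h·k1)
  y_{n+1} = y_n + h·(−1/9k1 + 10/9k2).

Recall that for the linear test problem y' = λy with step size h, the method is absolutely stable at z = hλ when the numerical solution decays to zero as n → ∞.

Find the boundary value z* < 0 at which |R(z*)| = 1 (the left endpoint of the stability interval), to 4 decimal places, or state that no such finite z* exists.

z* = -1.8000.

Test eqn y'=λy, z=hλ:
  k1=λy_n ⇒ h·k1=z·y_n;  k2=λ(1+1/2z)y_n ⇒ h·k2=z(1+1/2z)y_n
  y_{n+1}/y_n = 1 − 1/9z + 10/9z(1+1/2z) = 1 + z + 5/9z²
  Hence R(z) = 1 + z + 5/9z².

Find x<0 with |R(x)|<1.
x=-0.65: |R|=0.5847
R=1: x+5/9x²=0 ⇒ x=−9/5=-1.8000; min R=1−1/(4·5/9)=0.5500>−1
Confirm numerically:
  x=-1.513: |R|=0.75876 <1
  x=-1.316: |R|=0.64614 <1
  x=-0.946: |R|=0.55118 <1
  x=-0.825: |R|=0.55312 <1
  x=-2.286: |R|=1.61722 >1
  x=-1.942: |R|=1.15320 >1
So |R|<1 on (-1.8000, 0).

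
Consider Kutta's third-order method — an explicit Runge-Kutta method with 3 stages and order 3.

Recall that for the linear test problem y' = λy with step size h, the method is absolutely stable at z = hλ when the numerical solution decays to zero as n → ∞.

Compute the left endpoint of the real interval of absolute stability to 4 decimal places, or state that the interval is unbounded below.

With y'=λy (z=hλ):
  order 3, 3-stage ⇒ R(z)=1+z+z^2/2+z^3/6
  (e.g. R(-1.51)=0.05622, |R|=0.05622)

Find x<0 with |R(x)|<1.
x=-1.51: |R|=0.0562
|R(-2.37)|=0.7802 |R(-0.95)|=0.3584 |R(-0.82)|=0.4243
Bisect:
  x_lo=-3.3409 |R|=2.9749  x_hi=-0.1078 |R|=0.8978
  mid=-1.72435 |R|=0.09218 →hi
  mid=-2.53260 |R|=1.03294 →lo
  mid=-2.12847 |R|=0.47041 →hi
  mid=-2.33054 |R|=0.72451 →hi
  mid=-2.43157 |R|=0.87142 →hi
  mid=-2.48208 |R|=0.95029 →hi
  mid=-2.50734 |R|=0.99114 →hi
  ...
  [-2.51287,-2.51267] ⇒ x*=-2.5127
Stable set (-2.5127, 0).

left endpoint -2.5127.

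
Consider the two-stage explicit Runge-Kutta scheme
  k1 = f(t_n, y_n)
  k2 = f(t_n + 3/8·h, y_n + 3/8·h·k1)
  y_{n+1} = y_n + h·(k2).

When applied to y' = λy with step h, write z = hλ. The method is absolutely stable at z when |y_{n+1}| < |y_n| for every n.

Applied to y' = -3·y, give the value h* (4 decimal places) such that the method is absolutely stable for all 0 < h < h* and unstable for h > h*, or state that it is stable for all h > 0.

Set f=λy, z=hλ:
  k1=λy_n ⇒ h·k1=z·y_n;  k2=λ(1+3/8z)y_n ⇒ h·k2=z(1+3/8z)y_n
  y_{n+1}/y_n = 1 + z(1+3/8z) = 1 + z + 3/8z²
  so R(z) = 1 + z + 3/8z².

Need |R(x)|<1, x<0.
x=-1.79: |R|=0.4115
R=1: x+3/8x²=0 ⇒ x=−8/3=-2.6667; min R=1−1/(4·3/8)=0.3333>−1
Confirm numerically:
  x=-2.061: |R|=0.53190 <1
  x=-1.368: |R|=0.33378 <1
  x=-1.281: |R|=0.33436 <1
  x=-1.149: |R|=0.34608 <1
  x=-3.149: |R|=1.56958 >1
  x=-3.102: |R|=1.50640 >1
Interval (-2.6667, 0).

(-2.6667,0); λ=-3 ⇒ h* = (8/3)/3 = 0.8889.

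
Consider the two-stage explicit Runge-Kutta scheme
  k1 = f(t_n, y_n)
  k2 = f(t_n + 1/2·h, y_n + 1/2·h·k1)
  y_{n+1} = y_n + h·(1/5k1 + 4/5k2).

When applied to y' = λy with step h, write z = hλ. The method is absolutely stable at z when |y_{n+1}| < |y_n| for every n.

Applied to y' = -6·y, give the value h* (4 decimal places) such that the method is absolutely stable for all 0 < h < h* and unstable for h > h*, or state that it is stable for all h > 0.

Test eqn y'=λy, z=hλ:
  k1=λy_n ⇒ h·k1=z·y_n;  k2=λ(1+1/2z)y_n ⇒ h·k2=z(1+1/2z)y_n
  y_{n+1}/y_n = 1 + 1/5z + 4/5z(1+1/2z) = 1 + z + 2/5z²
  so R(z) = 1 + z + 2/5z².

Boundary: |R(x)|=1, x<0.
x=-0.61: |R|=0.5388
R=1: x+2/5x²=0 ⇒ x=−5/2=-2.5000; min R=1−1/(4·2/5)=0.3750>−1
Confirm numerically:
  x=-2.457: |R|=0.95774 <1
  x=-1.453: |R|=0.39148 <1
  x=-1.099: |R|=0.38412 <1
  x=-2.836: |R|=1.38116 >1
  x=-2.626: |R|=1.13235 >1
So |R|<1 on (-2.5000, 0).

(-2.5000,0); λ=-6 ⇒ h* = (5/2)/6 = 0.4167.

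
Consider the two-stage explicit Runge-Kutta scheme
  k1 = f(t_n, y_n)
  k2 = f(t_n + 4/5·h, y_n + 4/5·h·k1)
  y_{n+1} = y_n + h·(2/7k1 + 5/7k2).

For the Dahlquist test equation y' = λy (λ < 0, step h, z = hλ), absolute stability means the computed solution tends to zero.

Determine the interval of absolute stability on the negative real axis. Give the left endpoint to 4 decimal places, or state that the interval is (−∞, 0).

z∈(-1.7500,0).

With y'=λy (z=hλ):
  k1=λy_n ⇒ h·k1=z·y_n;  k2=λ(1+4/5z)y_n ⇒ h·k2=z(1+4/5z)y_n
  y_{n+1}/y_n = 1 + 2/7z + 5/7z(1+4/5z) = 1 + z + 4/7z²
  R(z) = 1 + z + 4/7z².

Find x<0 with |R(x)|<1.
x=-1.06: |R|=0.5821
R=1: x+4/7x²=0 ⇒ x=−7/4=-1.7500; min R=1−1/(4·4/7)=0.5625>−1
Confirm numerically:
  x=-1.445: |R|=0.74816 <1
  x=-1.304: |R|=0.66767 <1
  x=-1.198: |R|=0.62212 <1
  x=-1.121: |R|=0.59708 <1
  x=-2.298: |R|=1.71960 >1
  x=-2.070: |R|=1.37851 >1
Stable set (-1.7500, 0).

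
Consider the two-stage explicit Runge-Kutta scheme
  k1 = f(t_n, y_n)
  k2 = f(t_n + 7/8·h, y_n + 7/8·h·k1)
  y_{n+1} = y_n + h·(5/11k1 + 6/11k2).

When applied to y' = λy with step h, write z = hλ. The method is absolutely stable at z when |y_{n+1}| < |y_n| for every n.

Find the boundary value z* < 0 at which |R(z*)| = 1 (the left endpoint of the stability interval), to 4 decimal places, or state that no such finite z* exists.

Set f=λy, z=hλ:
  k1=λy_n ⇒ h·k1=z·y_n;  k2=λ(1+7/8z)y_n ⇒ h·k2=z(1+7/8z)y_n
  y_{n+1}/y_n = 1 + 5/11z + 6/11z(1+7/8z) = 1 + z + 21/44z²
  Hence R(z) = 1 + z + 21/44z².

Boundary: |R(x)|=1, x<0.
x=-1.71: |R|=0.6856
R=1: x+21/44x²=0 ⇒ x=−44/21=-2.0952; min R=1−1/(4·21/44)=0.4762>−1
Confirm numerically:
  x=-1.795: |R|=0.74278 <1
  x=-1.645: |R|=0.64651 <1
  x=-1.039: |R|=0.47623 <1
  x=-0.890: |R|=0.48805 <1
  x=-2.394: |R|=1.34136 >1
  x=-2.359: |R|=1.29697 >1
Interval (-2.0952, 0).

left endpoint -2.0952.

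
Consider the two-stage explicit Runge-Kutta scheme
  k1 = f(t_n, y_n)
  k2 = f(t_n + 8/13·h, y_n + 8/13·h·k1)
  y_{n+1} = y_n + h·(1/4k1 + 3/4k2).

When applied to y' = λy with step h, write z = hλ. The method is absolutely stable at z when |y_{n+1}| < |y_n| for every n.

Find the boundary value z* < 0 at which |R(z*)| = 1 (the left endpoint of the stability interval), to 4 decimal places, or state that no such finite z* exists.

Set f=λy, z=hλ:
  k1=λy_n ⇒ h·k1=z·y_n;  k2=λ(1+8/13z)y_n ⇒ h·k2=z(1+8/13z)y_n
  y_{n+1}/y_n = 1 + 1/4z + 3/4z(1+8/13z) = 1 + z + 6/13z²
  Hence R(z) = 1 + z + 6/13z².

Find x<0 with |R(x)|<1.
x=-1.15: |R|=0.4604
R=1: x+6/13x²=0 ⇒ x=−13/6=-2.1667; min R=1−1/(4·6/13)=0.4583>−1
Confirm numerically:
  x=-2.077: |R|=0.91404 <1
  x=-1.088: |R|=0.45834 <1
  x=-1.005: |R|=0.46117 <1
  x=-2.751: |R|=1.74192 >1
  x=-2.654: |R|=1.59695 >1
  x=-2.302: |R|=1.14379 >1
Stable set (-2.1667, 0).

left endpoint -2.1667.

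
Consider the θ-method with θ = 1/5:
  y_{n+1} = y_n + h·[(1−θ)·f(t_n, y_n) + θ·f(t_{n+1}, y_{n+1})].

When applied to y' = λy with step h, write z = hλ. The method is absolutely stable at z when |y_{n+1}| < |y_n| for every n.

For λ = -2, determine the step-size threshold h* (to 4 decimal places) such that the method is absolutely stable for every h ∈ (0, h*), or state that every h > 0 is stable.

Set f=λy, z=hλ:
  y_{n+1} = y_n + z·[4/5·y_n + 1/5·y_{n+1}] ⇒ (1 − 1/5z)y_{n+1} = (1 + 4/5z)y_n
  ⇒ R(z) = (1 + 4/5z)/(1 − 1/5z).

Need |R(x)|<1, x<0.
x=-0.48: |R|=0.5620
R=−1: 1+4/5x = −1+1/5x ⇒ -3/5x=2 ⇒ x=2/(-3/5)=-3.3333
Confirm numerically:
  x=-2.925: |R|=0.84543 <1
  x=-2.503: |R|=0.66800 <1
  x=-2.442: |R|=0.64069 <1
  x=-3.840: |R|=1.17195 >1
  x=-3.708: |R|=1.12908 >1
  x=-3.469: |R|=1.04806 >1
Stable set (-3.3333, 0).

(-3.3333,0); λ=-2 ⇒ h* = (10/3)/2 = 1.6667.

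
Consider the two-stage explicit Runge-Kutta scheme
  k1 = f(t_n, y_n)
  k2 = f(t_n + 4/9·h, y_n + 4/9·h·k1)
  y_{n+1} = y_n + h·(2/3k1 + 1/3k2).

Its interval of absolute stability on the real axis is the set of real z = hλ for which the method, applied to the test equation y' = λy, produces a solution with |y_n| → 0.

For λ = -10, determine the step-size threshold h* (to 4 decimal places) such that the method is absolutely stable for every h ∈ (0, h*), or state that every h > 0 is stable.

(-6.7500,0); λ=-10 ⇒ h* = (27/4)/10 = 0.6750.

With y'=λy (z=hλ):
  k1=λy_n ⇒ h·k1=z·y_n;  k2=λ(1+4/9z)y_n ⇒ h·k2=z(1+4/9z)y_n
  y_{n+1}/y_n = 1 + 2/3z + 1/3z(1+4/9z) = 1 + z + 4/27z²
  Hence R(z) = 1 + z + 4/27z².

Need |R(x)|<1, x<0.
x=-0.68: |R|=0.3885
R=1: x+4/27x²=0 ⇒ x=−27/4=-6.7500; min R=1−1/(4·4/27)=-0.6875>−1
Confirm numerically:
  x=-6.445: |R|=0.70878 <1
  x=-5.995: |R|=0.32945 <1
  x=-3.887: |R|=0.64866 <1
  x=-3.393: |R|=0.68745 <1
  x=-7.262: |R|=1.55084 >1
  x=-7.258: |R|=1.54623 >1
  x=-6.788: |R|=1.03821 >1
So |R|<1 on (-6.7500, 0).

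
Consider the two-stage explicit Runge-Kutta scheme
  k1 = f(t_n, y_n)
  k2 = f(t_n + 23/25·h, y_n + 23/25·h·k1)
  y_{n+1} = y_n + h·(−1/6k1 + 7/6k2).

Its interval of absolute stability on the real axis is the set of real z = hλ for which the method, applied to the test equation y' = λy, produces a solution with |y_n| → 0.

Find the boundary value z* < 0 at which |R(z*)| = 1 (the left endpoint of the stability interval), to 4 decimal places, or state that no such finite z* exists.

On y'=λy, z=hλ:
  k1=λy_n ⇒ h·k1=z·y_n;  k2=λ(1+23/25z)y_n ⇒ h·k2=z(1+23/25z)y_n
  y_{n+1}/y_n = 1 − 1/6z + 7/6z(1+23/25z) = 1 + z + 161/150z²
  ⇒ R(z) = 1 + z + 161/150z².

Boundary: |R(x)|=1, x<0.
x=-0.7: |R|=0.8259
R=1: x+161/150x²=0 ⇒ x=−150/161=-0.9317; min R=1−1/(4·161/150)=0.7671>−1
Confirm numerically:
  x=-0.910: |R|=0.97883 <1
  x=-0.905: |R|=0.97409 <1
  x=-0.540: |R|=0.77298 <1
  x=-0.477: |R|=0.76721 <1
  x=-1.450: |R|=1.80668 >1
  x=-1.342: |R|=1.59103 >1
  x=-1.001: |R|=1.07448 >1
So |R|<1 on (-0.9317, 0).

left endpoint -0.9317.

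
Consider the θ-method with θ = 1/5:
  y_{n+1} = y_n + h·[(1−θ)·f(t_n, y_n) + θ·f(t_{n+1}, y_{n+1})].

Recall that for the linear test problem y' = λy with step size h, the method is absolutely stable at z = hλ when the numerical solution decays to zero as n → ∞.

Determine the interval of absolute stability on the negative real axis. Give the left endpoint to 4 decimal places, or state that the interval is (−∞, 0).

(-3.3333, 0).

With y'=λy (z=hλ):
  y_{n+1} = y_n + z·[4/5·y_n + 1/5·y_{n+1}] ⇒ (1 − 1/5z)y_{n+1} = (1 + 4/5z)y_n
  Hence R(z) = (1 + 4/5z)/(1 − 1/5z).

Solve |R(x)|<1 on ℝ⁻.
x=-0.68: |R|=0.4014
R=−1: 1+4/5x = −1+1/5x ⇒ -3/5x=2 ⇒ x=2/(-3/5)=-3.3333
Confirm numerically:
  x=-3.201: |R|=0.95159 <1
  x=-2.877: |R|=0.82620 <1
  x=-2.325: |R|=0.58703 <1
  x=-2.321: |R|=0.58517 <1
  x=-3.788: |R|=1.15521 >1
  x=-3.785: |R|=1.15424 >1
  x=-3.681: |R|=1.12015 >1
Stable set (-3.3333, 0).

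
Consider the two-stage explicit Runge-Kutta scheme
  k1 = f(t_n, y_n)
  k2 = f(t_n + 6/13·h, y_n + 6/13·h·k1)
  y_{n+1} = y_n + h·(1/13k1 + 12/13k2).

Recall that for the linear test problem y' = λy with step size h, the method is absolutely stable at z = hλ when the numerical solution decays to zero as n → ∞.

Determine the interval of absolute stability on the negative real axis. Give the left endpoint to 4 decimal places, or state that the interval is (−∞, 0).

With y'=λy (z=hλ):
  k1=λy_n ⇒ h·k1=z·y_n;  k2=λ(1+6/13z)y_n ⇒ h·k2=z(1+6/13z)y_n
  y_{n+1}/y_n = 1 + 1/13z + 12/13z(1+6/13z) = 1 + z + 72/169z²
  so R(z) = 1 + z + 72/169z².

Need |R(x)|<1, x<0.
x=-1.18: |R|=0.4132
R=1: x+72/169x²=0 ⇒ x=−169/72=-2.3472; min R=1−1/(4·72/169)=0.4132>−1
Confirm numerically:
  x=-2.177: |R|=0.84212 <1
  x=-1.557: |R|=0.47582 <1
  x=-1.246: |R|=0.41543 <1
  x=-1.192: |R|=0.41334 <1
  x=-2.921: |R|=1.71404 >1
  x=-2.488: |R|=1.14922 >1
  x=-2.442: |R|=1.09860 >1
So |R|<1 on (-2.3472, 0).

z∈(-2.3472,0).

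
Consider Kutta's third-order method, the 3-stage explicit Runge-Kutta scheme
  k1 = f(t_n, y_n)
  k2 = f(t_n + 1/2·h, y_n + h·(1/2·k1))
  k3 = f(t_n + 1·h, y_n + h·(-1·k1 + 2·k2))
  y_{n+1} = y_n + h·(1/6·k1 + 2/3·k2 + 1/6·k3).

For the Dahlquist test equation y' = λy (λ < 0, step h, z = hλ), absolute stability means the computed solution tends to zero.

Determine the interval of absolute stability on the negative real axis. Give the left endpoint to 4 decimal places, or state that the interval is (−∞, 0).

On y'=λy, z=hλ:
  order 3, 3-stage ⇒ R(z)=1+z+z^2/2+z^3/6
  (e.g. R(-0.39)=0.67616, |R|=0.67616)

Boundary: |R(x)|=1, x<0.
x=-0.39: |R|=0.6762
|R(-2.72)|=1.3747 |R(-1.81)|=0.1602 |R(-0.92)|=0.3734
Bisect:
  x_lo=-2.9886 |R|=1.9716  x_hi=-0.2441 |R|=0.7833
  mid=-1.61635 |R|=0.01387 →hi
  mid=-2.30247 |R|=0.68616 →hi
  mid=-2.64553 |R|=1.23206 →lo
  mid=-2.47400 |R|=0.93743 →hi
  mid=-2.55977 |R|=1.07901 →lo
  mid=-2.51689 |R|=1.00682 →lo
  mid=-2.49544 |R|=0.97178 →hi
  ...
  [-2.51287,-2.51270] ⇒ x*=-2.5127
Interval (-2.5127, 0).

z∈(-2.5127,0).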